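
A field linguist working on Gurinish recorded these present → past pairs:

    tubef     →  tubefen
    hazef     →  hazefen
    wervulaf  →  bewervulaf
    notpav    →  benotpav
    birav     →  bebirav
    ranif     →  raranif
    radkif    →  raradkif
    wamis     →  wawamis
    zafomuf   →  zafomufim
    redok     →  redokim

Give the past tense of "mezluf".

mezlufim

tubef and wervulaf both end in -f yet inflect differently (tubefen, bewervulaf), so the final letter is not what conditions the rule; the last vowel is.
"mezluf" has last vowel 'u'. The one such stem in the data (zafomuf → zafomufim) adds -im, so the same rule applies.
The other patterns: stems whose last vowel is 'e' add -en; stems whose last vowel is 'a' add the prefix be-; stems whose last vowel is 'i' repeat the first consonant+vowel as a prefix.
So mezluf → mezlufim.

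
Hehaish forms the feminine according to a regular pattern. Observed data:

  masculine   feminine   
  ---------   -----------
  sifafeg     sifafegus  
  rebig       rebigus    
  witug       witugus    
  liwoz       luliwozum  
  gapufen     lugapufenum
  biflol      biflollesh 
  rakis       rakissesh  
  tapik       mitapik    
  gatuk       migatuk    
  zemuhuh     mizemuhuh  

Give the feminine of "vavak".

"vavak" ends in -k. The stems ending in -k (tapik → mitapik, gatuk → migatuk) add the prefix mi-.
The other patterns: stems ending in -g add -us; stems ending in -n or -z add lu- … -um around the stem; stems ending in -l or -s double the final consonant and add -esh.
So vavak → mivavak.

mivavak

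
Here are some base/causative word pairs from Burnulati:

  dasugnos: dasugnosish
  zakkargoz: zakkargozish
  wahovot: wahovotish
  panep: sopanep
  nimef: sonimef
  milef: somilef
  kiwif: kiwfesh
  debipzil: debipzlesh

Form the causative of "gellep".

sogellep

"gellep" has last vowel 'e'. The stems whose last vowel is 'e' (panep → sopanep, nimef → sonimef, milef → somilef) add the prefix so-.
So gellep → sogellep.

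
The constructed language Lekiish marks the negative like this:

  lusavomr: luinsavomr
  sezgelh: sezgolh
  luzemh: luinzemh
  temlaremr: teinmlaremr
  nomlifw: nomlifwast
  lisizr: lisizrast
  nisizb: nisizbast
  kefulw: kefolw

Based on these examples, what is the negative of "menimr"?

meinnimr

sezgelh and luzemh both end in -h yet inflect differently (sezgolh, luinzemh), so the final letter is not what conditions the rule; the second-to-last letter is.
"menimr" has second-to-last letter 'm'. The stems whose second-to-last letter is 'm' (temlaremr → teinmlaremr, luzemh → luinzemh, lusavomr → luinsavomr) insert -in- after the first vowel.
The other patterns: stems whose second-to-last letter is 'l' change the last vowel to 'o'; stems whose second-to-last letter is 'f' or 'z' add -ast.
So menimr → meinnimr.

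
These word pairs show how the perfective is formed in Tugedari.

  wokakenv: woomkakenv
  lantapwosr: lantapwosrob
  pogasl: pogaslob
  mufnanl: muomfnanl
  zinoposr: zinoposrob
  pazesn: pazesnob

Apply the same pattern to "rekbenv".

reomkbenv

"rekbenv" has second-to-last letter 'n'. The stems whose second-to-last letter is 'n' (mufnanl → muomfnanl, wokakenv → woomkakenv) insert -om- after the first vowel.
So rekbenv → reomkbenv.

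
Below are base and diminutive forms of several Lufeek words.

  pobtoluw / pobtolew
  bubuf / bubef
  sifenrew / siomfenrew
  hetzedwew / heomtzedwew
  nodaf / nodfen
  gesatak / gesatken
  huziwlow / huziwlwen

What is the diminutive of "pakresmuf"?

"pakresmuf" has last vowel 'u'. The stems whose last vowel is 'u' (pobtoluw → pobtolew, bubuf → bubef) change the last vowel to 'e'.
So pakresmuf → pakresmef.

pakresmef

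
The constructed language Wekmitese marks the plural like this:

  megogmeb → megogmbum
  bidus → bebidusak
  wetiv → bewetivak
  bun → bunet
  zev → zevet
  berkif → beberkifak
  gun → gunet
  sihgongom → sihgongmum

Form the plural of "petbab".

"petbab" has 2 vowels. The stems with 2 vowels (berkif → beberkifak, wetiv → bewetivak, bidus → bebidusak) add be- … -ak around the stem.
The other patterns: stems with 1 vowel add -et; stems with 3 vowels delete the last vowel and add -um.
So petbab → bepetbabak.

bepetbabak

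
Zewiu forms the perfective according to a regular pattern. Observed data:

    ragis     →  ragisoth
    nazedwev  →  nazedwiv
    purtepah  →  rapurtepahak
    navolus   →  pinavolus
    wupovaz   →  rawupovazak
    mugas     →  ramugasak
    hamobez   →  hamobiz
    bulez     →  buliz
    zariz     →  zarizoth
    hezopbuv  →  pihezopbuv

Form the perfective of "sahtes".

mugas and navolus both end in -s yet inflect differently (ramugasak, pinavolus), so the final letter is not what conditions the rule; the last vowel is.
"sahtes" has last vowel 'e'. The stems whose last vowel is 'e' (hamobez → hamobiz, nazedwev → nazedwiv, bulez → buliz) change the last vowel to 'i'.
So sahtes → sahtis.

sahtis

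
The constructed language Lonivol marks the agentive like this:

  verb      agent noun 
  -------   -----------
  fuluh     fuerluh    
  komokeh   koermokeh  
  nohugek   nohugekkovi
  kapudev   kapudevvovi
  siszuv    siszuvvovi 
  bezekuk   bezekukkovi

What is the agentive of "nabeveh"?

"nabeveh" ends in -h. The stems ending in -h (fuluh → fuerluh, komokeh → koermokeh) insert -er- after the first vowel.
The other pattern: stems ending in -k or -v double the final consonant and add -ovi.
So nabeveh → naerbeveh.

naerbeveh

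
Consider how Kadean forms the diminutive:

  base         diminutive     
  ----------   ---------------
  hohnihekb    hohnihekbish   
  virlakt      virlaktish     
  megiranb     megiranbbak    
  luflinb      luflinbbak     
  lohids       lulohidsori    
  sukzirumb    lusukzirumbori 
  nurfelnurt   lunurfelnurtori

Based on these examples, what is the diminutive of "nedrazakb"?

nedrazakbish

hohnihekb and megiranb both end in -b yet inflect differently (hohnihekbish, megiranbbak), so the final letter is not what conditions the rule; the second-to-last letter is.
"nedrazakb" has second-to-last letter 'k'. The stems whose second-to-last letter is 'k' (hohnihekb → hohnihekbish, virlakt → virlaktish) add -ish.
The other patterns: stems whose second-to-last letter is 'n' double the final consonant and add -ak; stems whose second-to-last letter is 'd', 'm' or 'r' add lu- … -ori around the stem.
So nedrazakb → nedrazakbish.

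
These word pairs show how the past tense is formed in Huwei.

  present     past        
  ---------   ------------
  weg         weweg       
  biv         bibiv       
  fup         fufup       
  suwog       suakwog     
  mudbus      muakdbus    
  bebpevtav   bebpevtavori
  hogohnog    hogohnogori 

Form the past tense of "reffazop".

reffazopori

weg and suwog both end in -g yet inflect differently (weweg, suakwog), so the final letter is not what conditions the rule; the number of vowels is.
"reffazop" has 3 vowels. The stems with 3 vowels (bebpevtav → bebpevtavori, hogohnog → hogohnogori) add -ori.
The other patterns: stems with 1 vowel repeat the first consonant+vowel as a prefix; stems with 2 vowels insert -ak- after the first vowel.
So reffazop → reffazopori.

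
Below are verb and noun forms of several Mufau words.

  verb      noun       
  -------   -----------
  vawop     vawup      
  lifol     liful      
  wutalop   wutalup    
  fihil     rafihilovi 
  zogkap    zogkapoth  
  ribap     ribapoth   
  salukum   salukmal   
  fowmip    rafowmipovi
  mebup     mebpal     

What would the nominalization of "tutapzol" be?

ribap and fowmip both end in -p yet inflect differently (ribapoth, rafowmipovi), so the final letter is not what conditions the rule; the last vowel is.
"tutapzol" has last vowel 'o'. The stems whose last vowel is 'o' (wutalop → wutalup, lifol → liful, vawop → vawup) change the last vowel to 'u'.
So tutapzol → tutapzul.

tutapzul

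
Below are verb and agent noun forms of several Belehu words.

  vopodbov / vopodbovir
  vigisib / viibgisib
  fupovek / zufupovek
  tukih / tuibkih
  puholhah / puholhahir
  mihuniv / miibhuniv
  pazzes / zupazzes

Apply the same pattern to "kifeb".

zukifeb

mihuniv and vopodbov both end in -v yet inflect differently (miibhuniv, vopodbovir), so the final letter is not what conditions the rule; the last vowel is.
"kifeb" has last vowel 'e'. The stems whose last vowel is 'e' (pazzes → zupazzes, fupovek → zufupovek) add the prefix zu-.
So kifeb → zukifeb.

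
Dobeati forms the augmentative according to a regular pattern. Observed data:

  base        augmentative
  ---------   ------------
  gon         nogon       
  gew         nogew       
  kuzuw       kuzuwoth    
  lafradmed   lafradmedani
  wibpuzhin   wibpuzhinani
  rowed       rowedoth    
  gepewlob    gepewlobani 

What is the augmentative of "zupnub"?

gew and kuzuw both end in -w yet inflect differently (nogew, kuzuwoth), so the final letter is not what conditions the rule; the number of vowels is.
"zupnub" has 2 vowels. The stems with 2 vowels (kuzuw → kuzuwoth, rowed → rowedoth) add -oth.
The other patterns: stems with 1 vowel add the prefix no-; stems with 3 vowels add -ani.
So zupnub → zupnuboth.

zupnuboth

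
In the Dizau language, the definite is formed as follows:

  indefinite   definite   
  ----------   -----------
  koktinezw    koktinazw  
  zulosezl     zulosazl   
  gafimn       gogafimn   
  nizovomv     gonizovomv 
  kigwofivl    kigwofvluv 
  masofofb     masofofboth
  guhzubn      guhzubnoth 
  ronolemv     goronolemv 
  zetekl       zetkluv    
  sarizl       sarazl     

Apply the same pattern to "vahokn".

vahknuv

gafimn and guhzubn both end in -n yet inflect differently (gogafimn, guhzubnoth), so the final letter is not what conditions the rule; the second-to-last letter is.
"vahokn" has second-to-last letter 'k'. The one such stem in the data (zetekl → zetkluv) deletes the last vowel and adds -uv (as does kigwofivl), so the same rule applies.
The other patterns: stems whose second-to-last letter is 'm' add the prefix go-; stems whose second-to-last letter is 'b' or 'f' add -oth; stems whose second-to-last letter is 'z' change the last vowel to 'a'.
So vahokn → vahknuv.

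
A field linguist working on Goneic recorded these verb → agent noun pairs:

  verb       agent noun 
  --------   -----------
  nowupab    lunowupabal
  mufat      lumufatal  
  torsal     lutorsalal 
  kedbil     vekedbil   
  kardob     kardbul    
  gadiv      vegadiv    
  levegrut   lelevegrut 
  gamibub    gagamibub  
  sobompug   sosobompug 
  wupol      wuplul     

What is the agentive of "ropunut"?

kedbil and torsal both end in -l yet inflect differently (vekedbil, lutorsalal), so the final letter is not what conditions the rule; the last vowel is.
"ropunut" has last vowel 'u'. The stems whose last vowel is 'u' (gamibub → gagamibub, sobompug → sosobompug, levegrut → lelevegrut) repeat the first consonant+vowel as a prefix.
The other patterns: stems whose last vowel is 'i' add the prefix ve-; stems whose last vowel is 'a' add lu- … -al around the stem; stems whose last vowel is 'o' delete the last vowel and add -ul.
So ropunut → roropunut.

roropunut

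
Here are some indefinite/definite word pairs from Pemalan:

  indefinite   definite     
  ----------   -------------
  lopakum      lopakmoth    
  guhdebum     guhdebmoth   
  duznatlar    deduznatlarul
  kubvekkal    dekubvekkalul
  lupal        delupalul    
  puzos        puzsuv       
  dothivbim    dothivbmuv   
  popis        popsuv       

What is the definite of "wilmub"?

wilmboth

lopakum and dothivbim both end in -m yet inflect differently (lopakmoth, dothivbmuv), so the final letter is not what conditions the rule; the last vowel is.
"wilmub" has last vowel 'u'. The stems whose last vowel is 'u' (lopakum → lopakmoth, guhdebum → guhdebmoth) delete the last vowel and add -oth.
So wilmub → wilmboth.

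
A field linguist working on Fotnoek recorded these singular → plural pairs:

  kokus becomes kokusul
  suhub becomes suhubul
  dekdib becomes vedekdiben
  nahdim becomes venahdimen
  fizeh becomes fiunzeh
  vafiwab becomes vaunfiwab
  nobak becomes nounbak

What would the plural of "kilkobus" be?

suhub and dekdib both end in -b yet inflect differently (suhubul, vedekdiben), so the final letter is not what conditions the rule; the last vowel is.
"kilkobus" has last vowel 'u'. The stems whose last vowel is 'u' (kokus → kokusul, suhub → suhubul) add -ul.
The other patterns: stems whose last vowel is 'i' add ve- … -en around the stem; stems whose last vowel is 'a' or 'e' insert -un- after the first vowel.
So kilkobus → kilkobusul.

kilkobusul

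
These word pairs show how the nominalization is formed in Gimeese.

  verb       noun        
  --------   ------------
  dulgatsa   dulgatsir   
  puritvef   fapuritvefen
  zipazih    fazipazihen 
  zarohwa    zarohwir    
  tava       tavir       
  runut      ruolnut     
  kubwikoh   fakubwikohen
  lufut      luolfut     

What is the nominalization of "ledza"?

zarohwa and zipazih both begin with z- yet inflect differently (zarohwir, fazipazihen), so the first letter is not what conditions the rule; the final letter is.
"ledza" ends in -a. The stems ending in -a (dulgatsa → dulgatsir, zarohwa → zarohwir, tava → tavir) drop the final letter and add -ir.
So ledza → ledzir.

ledzir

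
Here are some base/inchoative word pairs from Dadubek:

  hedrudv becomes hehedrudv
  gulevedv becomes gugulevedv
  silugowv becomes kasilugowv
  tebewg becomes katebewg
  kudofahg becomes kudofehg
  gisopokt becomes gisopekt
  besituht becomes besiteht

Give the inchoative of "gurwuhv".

hedrudv and silugowv both end in -v yet inflect differently (hehedrudv, kasilugowv), so the final letter is not what conditions the rule; the second-to-last letter is.
"gurwuhv" has second-to-last letter 'h'. The stems whose second-to-last letter is 'h' (kudofahg → kudofehg, besituht → besiteht) change the last vowel to 'e'.
The other patterns: stems whose second-to-last letter is 'd' repeat the first consonant+vowel as a prefix; stems whose second-to-last letter is 'w' add the prefix ka-.
So gurwuhv → gurwehv.

gurwehv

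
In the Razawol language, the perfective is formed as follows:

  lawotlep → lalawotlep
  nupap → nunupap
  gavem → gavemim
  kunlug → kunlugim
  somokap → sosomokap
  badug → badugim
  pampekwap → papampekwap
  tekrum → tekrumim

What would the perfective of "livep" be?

lilivep

lawotlep and gavem both have last vowel 'e' yet inflect differently (lalawotlep, gavemim), so the last vowel is not what conditions the rule; the final letter is.
"livep" ends in -p. The stems ending in -p (pampekwap → papampekwap, somokap → sosomokap, lawotlep → lalawotlep) repeat the first consonant+vowel as a prefix.
So livep → lilivep.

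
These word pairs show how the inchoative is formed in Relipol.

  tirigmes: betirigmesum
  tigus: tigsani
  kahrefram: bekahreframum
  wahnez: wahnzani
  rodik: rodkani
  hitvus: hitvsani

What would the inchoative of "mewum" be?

hitvus and tirigmes both end in -s yet inflect differently (hitvsani, betirigmesum), so the final letter is not what conditions the rule; the number of vowels is.
"mewum" has 2 vowels. The stems with 2 vowels (hitvus → hitvsani, rodik → rodkani, wahnez → wahnzani) delete the last vowel and add -ani.
So mewum → mewmani.

mewmani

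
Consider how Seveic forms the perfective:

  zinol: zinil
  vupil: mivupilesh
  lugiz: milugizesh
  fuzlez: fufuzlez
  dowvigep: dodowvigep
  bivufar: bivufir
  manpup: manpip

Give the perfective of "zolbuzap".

zolbuzip

lugiz and fuzlez both end in -z yet inflect differently (milugizesh, fufuzlez), so the final letter is not what conditions the rule; the last vowel is.
"zolbuzap" has last vowel 'a'. The one such stem in the data (bivufar → bivufir) changes the last vowel to 'i' (as do manpup, zinol), so the same rule applies.
The other patterns: stems whose last vowel is 'i' add mi- … -esh around the stem; stems whose last vowel is 'e' repeat the first consonant+vowel as a prefix.
So zolbuzap → zolbuzip.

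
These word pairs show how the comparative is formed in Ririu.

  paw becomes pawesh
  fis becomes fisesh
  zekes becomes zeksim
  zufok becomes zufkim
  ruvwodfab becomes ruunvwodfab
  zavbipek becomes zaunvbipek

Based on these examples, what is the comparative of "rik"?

fis and zekes both end in -s yet inflect differently (fisesh, zeksim), so the final letter is not what conditions the rule; the number of vowels is.
"rik" has 1 vowel. The stems with 1 vowel (paw → pawesh, fis → fisesh) add -esh.
The other patterns: stems with 2 vowels delete the last vowel and add -im; stems with 3 vowels insert -un- after the first vowel.
So rik → rikesh.

rikesh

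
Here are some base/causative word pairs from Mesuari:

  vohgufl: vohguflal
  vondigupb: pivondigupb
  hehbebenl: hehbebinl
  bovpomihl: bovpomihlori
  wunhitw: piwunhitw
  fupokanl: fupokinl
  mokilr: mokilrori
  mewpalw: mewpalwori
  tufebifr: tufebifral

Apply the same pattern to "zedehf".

zedehfori

"zedehf" has second-to-last letter 'h'. The one such stem in the data (bovpomihl → bovpomihlori) adds -ori, so the same rule applies.
So zedehf → zedehfori.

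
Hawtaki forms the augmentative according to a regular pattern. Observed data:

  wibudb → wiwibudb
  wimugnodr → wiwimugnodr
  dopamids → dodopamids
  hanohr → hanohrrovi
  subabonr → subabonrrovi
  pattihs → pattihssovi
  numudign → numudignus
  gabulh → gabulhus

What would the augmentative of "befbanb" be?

befbanbbovi

wimugnodr and hanohr both end in -r yet inflect differently (wiwimugnodr, hanohrrovi), so the final letter is not what conditions the rule; the second-to-last letter is.
"befbanb" has second-to-last letter 'n'. The one such stem in the data (subabonr → subabonrrovi) doubles the final consonant and adds -ovi (as do hanohr, pattihs), so the same rule applies.
The other patterns: stems whose second-to-last letter is 'd' repeat the first consonant+vowel as a prefix; stems whose second-to-last letter is 'g' or 'l' add -us.
So befbanb → befbanbbovi.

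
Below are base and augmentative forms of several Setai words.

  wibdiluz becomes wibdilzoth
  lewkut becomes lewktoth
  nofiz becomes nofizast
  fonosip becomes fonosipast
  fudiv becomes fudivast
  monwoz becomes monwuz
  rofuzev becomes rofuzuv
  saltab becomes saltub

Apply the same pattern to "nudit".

nuditast

wibdiluz and nofiz both end in -z yet inflect differently (wibdilzoth, nofizast), so the final letter is not what conditions the rule; the last vowel is.
"nudit" has last vowel 'i'. The stems whose last vowel is 'i' (nofiz → nofizast, fonosip → fonosipast, fudiv → fudivast) add -ast.
The other patterns: stems whose last vowel is 'u' delete the last vowel and add -oth; stems whose last vowel is 'a', 'e' or 'o' change the last vowel to 'u'.
So nudit → nuditast.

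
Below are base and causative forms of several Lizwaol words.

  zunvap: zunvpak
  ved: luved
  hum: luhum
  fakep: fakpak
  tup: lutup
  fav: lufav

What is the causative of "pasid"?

fakep and tup both end in -p yet inflect differently (fakpak, lutup), so the final letter is not what conditions the rule; the number of vowels is.
"pasid" has 2 vowels. The stems with 2 vowels (fakep → fakpak, zunvap → zunvpak) delete the last vowel and add -ak.
So pasid → pasdak.

pasdak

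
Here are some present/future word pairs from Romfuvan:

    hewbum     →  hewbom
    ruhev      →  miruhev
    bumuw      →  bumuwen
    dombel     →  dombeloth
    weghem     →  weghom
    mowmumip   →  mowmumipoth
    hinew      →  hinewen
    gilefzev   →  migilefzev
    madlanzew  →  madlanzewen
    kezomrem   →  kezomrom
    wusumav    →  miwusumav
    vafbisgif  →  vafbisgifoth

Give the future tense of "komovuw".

komovuwen

gilefzev and hinew both have last vowel 'e' yet inflect differently (migilefzev, hinewen), so the last vowel is not what conditions the rule; the final letter is.
"komovuw" ends in -w. The stems ending in -w (hinew → hinewen, bumuw → bumuwen, madlanzew → madlanzewen) add -en.
So komovuw → komovuwen.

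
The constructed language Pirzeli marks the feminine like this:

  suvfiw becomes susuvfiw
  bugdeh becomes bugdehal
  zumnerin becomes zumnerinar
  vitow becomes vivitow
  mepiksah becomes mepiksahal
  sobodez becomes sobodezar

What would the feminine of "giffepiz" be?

giffepizar

bugdeh and sobodez both have last vowel 'e' yet inflect differently (bugdehal, sobodezar), so the last vowel is not what conditions the rule; the final letter is.
"giffepiz" ends in -z. The one such stem in the data (sobodez → sobodezar) adds -ar, so the same rule applies.
So giffepiz → giffepizar.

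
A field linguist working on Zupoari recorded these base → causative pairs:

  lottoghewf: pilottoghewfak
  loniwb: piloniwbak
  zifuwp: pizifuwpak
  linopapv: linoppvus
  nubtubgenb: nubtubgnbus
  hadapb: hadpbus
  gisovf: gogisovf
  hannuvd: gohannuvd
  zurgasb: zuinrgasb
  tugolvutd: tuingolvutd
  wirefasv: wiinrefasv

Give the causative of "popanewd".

pipopanewdak

loniwb and nubtubgenb both end in -b yet inflect differently (piloniwbak, nubtubgnbus), so the final letter is not what conditions the rule; the second-to-last letter is.
"popanewd" has second-to-last letter 'w'. The stems whose second-to-last letter is 'w' (lottoghewf → pilottoghewfak, loniwb → piloniwbak, zifuwp → pizifuwpak) add pi- … -ak around the stem.
So popanewd → pipopanewdak.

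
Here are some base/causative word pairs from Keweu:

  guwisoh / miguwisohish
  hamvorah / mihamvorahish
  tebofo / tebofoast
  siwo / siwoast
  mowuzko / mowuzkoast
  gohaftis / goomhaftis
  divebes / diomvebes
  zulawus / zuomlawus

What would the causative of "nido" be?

guwisoh and tebofo both have last vowel 'o' yet inflect differently (miguwisohish, tebofoast), so the last vowel is not what conditions the rule; the final letter is.
"nido" ends in -o. The stems ending in -o (tebofo → tebofoast, siwo → siwoast, mowuzko → mowuzkoast) add -ast.
So nido → nidoast.

nidoast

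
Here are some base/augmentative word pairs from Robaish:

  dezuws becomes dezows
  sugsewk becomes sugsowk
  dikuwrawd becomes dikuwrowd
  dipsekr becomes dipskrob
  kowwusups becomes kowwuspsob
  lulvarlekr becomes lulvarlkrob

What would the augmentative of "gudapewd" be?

gudapowd

dezuws and kowwusups both end in -s yet inflect differently (dezows, kowwuspsob), so the final letter is not what conditions the rule; the second-to-last letter is.
"gudapewd" has second-to-last letter 'w'. The stems whose second-to-last letter is 'w' (dezuws → dezows, sugsewk → sugsowk, dikuwrawd → dikuwrowd) change the last vowel to 'o'.
The other pattern: stems whose second-to-last letter is 'k' or 'p' delete the last vowel and add -ob.
So gudapewd → gudapowd.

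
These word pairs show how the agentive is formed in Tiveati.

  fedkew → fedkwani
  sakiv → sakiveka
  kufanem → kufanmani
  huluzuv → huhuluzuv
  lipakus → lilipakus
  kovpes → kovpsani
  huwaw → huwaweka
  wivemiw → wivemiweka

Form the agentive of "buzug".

lipakus and kovpes both end in -s yet inflect differently (lilipakus, kovpsani), so the final letter is not what conditions the rule; the last vowel is.
"buzug" has last vowel 'u'. The stems whose last vowel is 'u' (lipakus → lilipakus, huluzuv → huhuluzuv) repeat the first consonant+vowel as a prefix.
The other patterns: stems whose last vowel is 'e' delete the last vowel and add -ani; stems whose last vowel is 'a' or 'i' add -eka.
So buzug → bubuzug.

bubuzug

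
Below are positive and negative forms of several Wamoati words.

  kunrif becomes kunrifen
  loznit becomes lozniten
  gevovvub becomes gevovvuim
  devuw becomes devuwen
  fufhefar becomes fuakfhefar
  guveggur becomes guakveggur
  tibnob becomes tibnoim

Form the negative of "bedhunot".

bedhunoten

"bedhunot" ends in -t. The one such stem in the data (loznit → lozniten) adds -en, so the same rule applies.
So bedhunot → bedhunoten.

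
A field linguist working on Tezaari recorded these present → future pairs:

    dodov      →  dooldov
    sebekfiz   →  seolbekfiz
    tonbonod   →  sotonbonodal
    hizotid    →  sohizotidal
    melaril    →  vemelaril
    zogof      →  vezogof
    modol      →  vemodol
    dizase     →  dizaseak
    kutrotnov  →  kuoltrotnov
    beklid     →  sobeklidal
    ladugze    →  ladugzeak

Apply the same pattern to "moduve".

hizotid and sebekfiz both have last vowel 'i' yet inflect differently (sohizotidal, seolbekfiz), so the last vowel is not what conditions the rule; the final letter is.
"moduve" ends in -e. The stems ending in -e (ladugze → ladugzeak, dizase → dizaseak) add -ak.
So moduve → moduveak.

moduveak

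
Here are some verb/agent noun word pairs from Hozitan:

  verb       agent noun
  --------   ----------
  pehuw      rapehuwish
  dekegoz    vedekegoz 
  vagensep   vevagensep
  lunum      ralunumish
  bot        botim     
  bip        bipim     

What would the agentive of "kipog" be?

rakipogish

"kipog" has 2 vowels. The stems with 2 vowels (lunum → ralunumish, pehuw → rapehuwish) add ra- … -ish around the stem.
The other patterns: stems with 1 vowel add -im; stems with 3 vowels add the prefix ve-.
So kipog → rakipogish.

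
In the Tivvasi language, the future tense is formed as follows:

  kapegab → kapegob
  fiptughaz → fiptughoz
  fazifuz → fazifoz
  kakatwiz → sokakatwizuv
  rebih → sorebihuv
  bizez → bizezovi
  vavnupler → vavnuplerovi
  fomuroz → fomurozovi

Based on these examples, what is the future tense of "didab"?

didob

"didab" has last vowel 'a'. The stems whose last vowel is 'a' (kapegab → kapegob, fiptughaz → fiptughoz) change the last vowel to 'o'.
So didab → didob.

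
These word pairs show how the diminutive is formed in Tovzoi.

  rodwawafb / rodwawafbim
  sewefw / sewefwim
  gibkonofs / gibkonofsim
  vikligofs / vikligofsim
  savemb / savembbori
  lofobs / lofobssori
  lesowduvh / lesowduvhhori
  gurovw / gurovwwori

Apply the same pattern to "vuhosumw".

rodwawafb and savemb both end in -b yet inflect differently (rodwawafbim, savembbori), so the final letter is not what conditions the rule; the second-to-last letter is.
"vuhosumw" has second-to-last letter 'm'. The one such stem in the data (savemb → savembbori) doubles the final consonant and adds -ori (as do lofobs, lesowduvh), so the same rule applies.
The other pattern: stems whose second-to-last letter is 'f' add -im.
So vuhosumw → vuhosumwwori.

vuhosumwwori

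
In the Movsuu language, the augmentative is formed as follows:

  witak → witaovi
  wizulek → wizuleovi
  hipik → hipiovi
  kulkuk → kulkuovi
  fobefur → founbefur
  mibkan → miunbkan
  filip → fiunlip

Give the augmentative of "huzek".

kulkuk and fobefur both have last vowel 'u' yet inflect differently (kulkuovi, founbefur), so the last vowel is not what conditions the rule; the final letter is.
"huzek" ends in -k. The stems ending in -k (witak → witaovi, wizulek → wizuleovi, hipik → hipiovi) drop the final letter and add -ovi.
So huzek → huzeovi.

huzeovi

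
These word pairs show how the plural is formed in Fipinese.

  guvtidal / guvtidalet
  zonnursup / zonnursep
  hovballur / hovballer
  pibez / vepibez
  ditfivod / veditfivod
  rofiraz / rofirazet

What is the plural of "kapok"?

"kapok" has last vowel 'o'. The one such stem in the data (ditfivod → veditfivod) adds the prefix ve-, so the same rule applies.
The other patterns: stems whose last vowel is 'a' add -et; stems whose last vowel is 'u' change the last vowel to 'e'.
So kapok → vekapok.

vekapok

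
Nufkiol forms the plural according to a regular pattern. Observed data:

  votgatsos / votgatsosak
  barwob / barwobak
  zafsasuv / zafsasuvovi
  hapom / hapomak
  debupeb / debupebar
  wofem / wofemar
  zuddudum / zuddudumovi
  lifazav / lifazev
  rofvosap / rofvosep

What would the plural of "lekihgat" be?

wofem and zuddudum both end in -m yet inflect differently (wofemar, zuddudumovi), so the final letter is not what conditions the rule; the last vowel is.
"lekihgat" has last vowel 'a'. The stems whose last vowel is 'a' (lifazav → lifazev, rofvosap → rofvosep) change the last vowel to 'e'.
So lekihgat → lekihget.

lekihget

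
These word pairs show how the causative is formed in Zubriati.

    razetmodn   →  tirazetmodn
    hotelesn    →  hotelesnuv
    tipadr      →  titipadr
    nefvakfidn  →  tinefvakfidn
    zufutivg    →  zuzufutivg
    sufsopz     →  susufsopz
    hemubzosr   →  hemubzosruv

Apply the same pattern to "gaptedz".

hemubzosr and tipadr both end in -r yet inflect differently (hemubzosruv, titipadr), so the final letter is not what conditions the rule; the second-to-last letter is.
"gaptedz" has second-to-last letter 'd'. The stems whose second-to-last letter is 'd' (tipadr → titipadr, razetmodn → tirazetmodn, nefvakfidn → tinefvakfidn) add the prefix ti-.
So gaptedz → tigaptedz.

tigaptedz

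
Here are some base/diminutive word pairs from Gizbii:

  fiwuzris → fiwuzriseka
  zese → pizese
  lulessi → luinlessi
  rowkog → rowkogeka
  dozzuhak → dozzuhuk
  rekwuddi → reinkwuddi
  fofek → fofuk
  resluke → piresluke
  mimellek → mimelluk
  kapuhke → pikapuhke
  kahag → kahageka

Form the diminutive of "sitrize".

zese and fofek both have last vowel 'e' yet inflect differently (pizese, fofuk), so the last vowel is not what conditions the rule; the final letter is.
"sitrize" ends in -e. The stems ending in -e (zese → pizese, resluke → piresluke, kapuhke → pikapuhke) add the prefix pi-.
The other patterns: stems ending in -i insert -in- after the first vowel; stems ending in -k change the last vowel to 'u'; stems ending in -g or -s add -eka.
So sitrize → pisitrize.

pisitrize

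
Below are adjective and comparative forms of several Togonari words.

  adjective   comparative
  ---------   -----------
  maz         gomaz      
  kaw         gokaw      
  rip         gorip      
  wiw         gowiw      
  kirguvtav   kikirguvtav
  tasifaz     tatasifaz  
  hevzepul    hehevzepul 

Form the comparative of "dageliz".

"dageliz" has 3 vowels. The stems with 3 vowels (kirguvtav → kikirguvtav, tasifaz → tatasifaz, hevzepul → hehevzepul) repeat the first consonant+vowel as a prefix.
So dageliz → dadageliz.

dadageliz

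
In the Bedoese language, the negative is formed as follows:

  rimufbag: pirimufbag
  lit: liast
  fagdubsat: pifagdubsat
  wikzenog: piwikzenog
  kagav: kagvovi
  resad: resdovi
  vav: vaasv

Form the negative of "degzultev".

pidegzultev

vav and kagav both end in -v yet inflect differently (vaasv, kagvovi), so the final letter is not what conditions the rule; the number of vowels is.
"degzultev" has 3 vowels. The stems with 3 vowels (rimufbag → pirimufbag, wikzenog → piwikzenog, fagdubsat → pifagdubsat) add the prefix pi-.
The other patterns: stems with 1 vowel insert -as- after the first vowel; stems with 2 vowels delete the last vowel and add -ovi.
So degzultev → pidegzultev.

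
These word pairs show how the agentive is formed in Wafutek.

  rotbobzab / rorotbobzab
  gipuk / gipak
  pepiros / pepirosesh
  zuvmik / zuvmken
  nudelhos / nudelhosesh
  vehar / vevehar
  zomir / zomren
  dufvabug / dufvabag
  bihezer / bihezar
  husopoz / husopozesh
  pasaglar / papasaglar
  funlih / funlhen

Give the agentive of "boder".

bodar

"boder" has last vowel 'e'. The one such stem in the data (bihezer → bihezar) changes the last vowel to 'a' (as do gipuk, dufvabug), so the same rule applies.
The other patterns: stems whose last vowel is 'i' delete the last vowel and add -en; stems whose last vowel is 'o' add -esh; stems whose last vowel is 'a' repeat the first consonant+vowel as a prefix.
So boder → bodar.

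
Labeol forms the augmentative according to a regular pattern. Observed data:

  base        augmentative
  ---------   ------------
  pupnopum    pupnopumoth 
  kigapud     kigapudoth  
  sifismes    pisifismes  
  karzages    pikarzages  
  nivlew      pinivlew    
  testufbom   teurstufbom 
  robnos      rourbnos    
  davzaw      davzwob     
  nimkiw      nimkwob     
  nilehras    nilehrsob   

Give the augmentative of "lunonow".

luurnonow

"lunonow" has last vowel 'o'. The stems whose last vowel is 'o' (testufbom → teurstufbom, robnos → rourbnos) insert -ur- after the first vowel.
So lunonow → luurnonow.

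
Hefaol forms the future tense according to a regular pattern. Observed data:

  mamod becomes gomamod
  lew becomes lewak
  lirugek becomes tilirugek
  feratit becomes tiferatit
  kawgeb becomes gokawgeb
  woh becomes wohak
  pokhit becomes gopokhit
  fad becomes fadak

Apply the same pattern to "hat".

hatak

"hat" has 1 vowel. The stems with 1 vowel (lew → lewak, woh → wohak, fad → fadak) add -ak.
So hat → hatak.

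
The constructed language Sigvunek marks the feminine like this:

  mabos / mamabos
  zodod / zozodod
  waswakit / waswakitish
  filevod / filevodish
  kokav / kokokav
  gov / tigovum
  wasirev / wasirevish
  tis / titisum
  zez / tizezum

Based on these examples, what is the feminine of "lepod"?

lelepod

gov and kokav both end in -v yet inflect differently (tigovum, kokokav), so the final letter is not what conditions the rule; the number of vowels is.
"lepod" has 2 vowels. The stems with 2 vowels (kokav → kokokav, zodod → zozodod, mabos → mamabos) repeat the first consonant+vowel as a prefix.
The other patterns: stems with 1 vowel add ti- … -um around the stem; stems with 3 vowels add -ish.
So lepod → lelepod.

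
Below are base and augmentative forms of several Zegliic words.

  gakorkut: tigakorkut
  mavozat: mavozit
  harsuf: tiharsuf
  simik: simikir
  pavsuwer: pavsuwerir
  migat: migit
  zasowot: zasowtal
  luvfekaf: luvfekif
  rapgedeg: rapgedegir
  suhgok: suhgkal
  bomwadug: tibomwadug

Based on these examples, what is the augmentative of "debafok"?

"debafok" has last vowel 'o'. The stems whose last vowel is 'o' (zasowot → zasowtal, suhgok → suhgkal) delete the last vowel and add -al.
The other patterns: stems whose last vowel is 'a' change the last vowel to 'i'; stems whose last vowel is 'u' add the prefix ti-; stems whose last vowel is 'e' or 'i' add -ir.
So debafok → debafkal.

debafkal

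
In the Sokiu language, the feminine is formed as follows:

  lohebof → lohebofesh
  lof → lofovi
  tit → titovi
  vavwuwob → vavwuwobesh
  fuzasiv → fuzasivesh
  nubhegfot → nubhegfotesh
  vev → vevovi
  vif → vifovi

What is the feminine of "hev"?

vev and fuzasiv both end in -v yet inflect differently (vevovi, fuzasivesh), so the final letter is not what conditions the rule; the number of vowels is.
"hev" has 1 vowel. The stems with 1 vowel (vev → vevovi, lof → lofovi, vif → vifovi) add -ovi.
So hev → hevovi.

hevovi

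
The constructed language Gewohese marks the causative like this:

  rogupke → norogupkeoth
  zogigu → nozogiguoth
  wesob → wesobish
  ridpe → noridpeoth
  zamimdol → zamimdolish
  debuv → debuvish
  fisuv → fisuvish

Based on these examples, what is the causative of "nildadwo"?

nonildadwooth

zogigu and fisuv both have last vowel 'u' yet inflect differently (nozogiguoth, fisuvish), so the last vowel is not what conditions the rule; whether the stem ends in a vowel or a consonant is.
"nildadwo" ends in a vowel. The stems ending in a vowel (ridpe → noridpeoth, zogigu → nozogiguoth, rogupke → norogupkeoth) add no- … -oth around the stem.
The other pattern: stems ending in a consonant add -ish.
So nildadwo → nonildadwooth.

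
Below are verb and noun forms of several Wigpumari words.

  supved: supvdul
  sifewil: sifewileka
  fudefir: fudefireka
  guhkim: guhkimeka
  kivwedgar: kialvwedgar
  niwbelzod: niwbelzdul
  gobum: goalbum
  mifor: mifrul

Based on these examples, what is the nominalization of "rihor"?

rihrul

"rihor" has last vowel 'o'. The stems whose last vowel is 'o' (mifor → mifrul, niwbelzod → niwbelzdul) delete the last vowel and add -ul.
The other patterns: stems whose last vowel is 'i' add -eka; stems whose last vowel is 'a' or 'u' insert -al- after the first vowel.
So rihor → rihrul.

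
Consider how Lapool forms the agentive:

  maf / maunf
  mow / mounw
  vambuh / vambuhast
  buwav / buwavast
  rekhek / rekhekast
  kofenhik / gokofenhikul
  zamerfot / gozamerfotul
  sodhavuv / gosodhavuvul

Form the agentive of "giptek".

giptekast

rekhek and kofenhik both end in -k yet inflect differently (rekhekast, gokofenhikul), so the final letter is not what conditions the rule; the number of vowels is.
"giptek" has 2 vowels. The stems with 2 vowels (vambuh → vambuhast, buwav → buwavast, rekhek → rekhekast) add -ast.
So giptek → giptekast.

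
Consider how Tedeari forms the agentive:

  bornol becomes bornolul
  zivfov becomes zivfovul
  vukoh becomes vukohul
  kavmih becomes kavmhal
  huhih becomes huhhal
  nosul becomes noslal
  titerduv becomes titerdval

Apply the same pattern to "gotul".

gotlal

"gotul" has last vowel 'u'. The stems whose last vowel is 'u' (nosul → noslal, titerduv → titerdval) delete the last vowel and add -al.
The other pattern: stems whose last vowel is 'o' add -ul.
So gotul → gotlal.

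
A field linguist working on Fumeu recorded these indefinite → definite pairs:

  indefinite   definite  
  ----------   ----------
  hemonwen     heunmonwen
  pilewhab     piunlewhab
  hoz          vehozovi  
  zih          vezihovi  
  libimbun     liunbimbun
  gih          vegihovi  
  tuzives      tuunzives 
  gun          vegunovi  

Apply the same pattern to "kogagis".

koungagis

"kogagis" has 3 vowels. The stems with 3 vowels (tuzives → tuunzives, libimbun → liunbimbun, hemonwen → heunmonwen) insert -un- after the first vowel.
So kogagis → koungagis.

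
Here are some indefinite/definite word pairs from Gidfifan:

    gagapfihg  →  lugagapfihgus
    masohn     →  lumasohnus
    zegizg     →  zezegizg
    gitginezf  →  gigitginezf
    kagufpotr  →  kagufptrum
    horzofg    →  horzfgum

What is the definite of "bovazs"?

bobovazs

"bovazs" has second-to-last letter 'z'. The stems whose second-to-last letter is 'z' (zegizg → zezegizg, gitginezf → gigitginezf) repeat the first consonant+vowel as a prefix.
So bovazs → bobovazs.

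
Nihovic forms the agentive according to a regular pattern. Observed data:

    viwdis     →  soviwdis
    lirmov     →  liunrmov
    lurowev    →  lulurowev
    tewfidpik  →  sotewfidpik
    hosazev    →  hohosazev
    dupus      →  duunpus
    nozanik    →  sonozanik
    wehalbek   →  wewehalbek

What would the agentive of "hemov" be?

heunmov

wehalbek and tewfidpik both end in -k yet inflect differently (wewehalbek, sotewfidpik), so the final letter is not what conditions the rule; the last vowel is.
"hemov" has last vowel 'o'. The one such stem in the data (lirmov → liunrmov) inserts -un- after the first vowel (as does dupus), so the same rule applies.
So hemov → heunmov.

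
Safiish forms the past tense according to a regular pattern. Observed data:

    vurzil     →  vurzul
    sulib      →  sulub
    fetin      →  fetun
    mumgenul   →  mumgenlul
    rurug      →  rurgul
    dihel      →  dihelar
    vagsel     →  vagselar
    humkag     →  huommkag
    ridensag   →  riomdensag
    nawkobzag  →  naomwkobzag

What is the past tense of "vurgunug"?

vurzil and mumgenul both end in -l yet inflect differently (vurzul, mumgenlul), so the final letter is not what conditions the rule; the last vowel is.
"vurgunug" has last vowel 'u'. The stems whose last vowel is 'u' (mumgenul → mumgenlul, rurug → rurgul) delete the last vowel and add -ul.
The other patterns: stems whose last vowel is 'i' change the last vowel to 'u'; stems whose last vowel is 'e' add -ar; stems whose last vowel is 'a' insert -om- after the first vowel.
So vurgunug → vurgungul.

vurgungul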